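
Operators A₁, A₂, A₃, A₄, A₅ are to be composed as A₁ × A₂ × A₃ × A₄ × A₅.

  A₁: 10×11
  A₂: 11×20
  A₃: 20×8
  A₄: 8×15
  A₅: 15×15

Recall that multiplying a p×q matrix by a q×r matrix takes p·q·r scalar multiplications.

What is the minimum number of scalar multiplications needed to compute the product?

Adjacent pairs: A₁A₂ = 10·11·20 = 2200; A₂A₃ = 11·20·8 = 1760; A₃A₄ = 20·8·15 = 2400; A₄A₅ = 8·15·15 = 1800.
Length 3: A₁..A₃: k=1: 0+1760+10·11·8=2640; k=2: 2200+0+10·20·8=3800 → min 2640 | A₂..A₄: k=2: 0+2400+11·20·15=5700; k=3: 1760+0+11·8·15=3080 → min 3080 | A₃..A₅: k=3: 0+1800+20·8·15=4200; k=4: 2400+0+20·15·15=6900 → min 4200.
Length 4: A₁..A₄: k=1: 0+3080+10·11·15=4730; k=2: 2200+2400+10·20·15=7600; k=3: 2640+0+10·8·15=3840 → min 3840 | A₂..A₅: k=2: 0+4200+11·20·15=7500; k=3: 1760+1800+11·8·15=4880; k=4: 3080+0+11·15·15=5555 → min 4880.
Length 5: A₁..A₅: k=1: 0+4880+10·11·15=6530; k=2: 2200+4200+10·20·15=9400; k=3: 2640+1800+10·8·15=5640; k=4: 3840+0+10·15·15=6090 → min 5640.
Optimal order: ((A₁ × (A₂ × A₃)) × (A₄ × A₅)) with cost 5640.

5640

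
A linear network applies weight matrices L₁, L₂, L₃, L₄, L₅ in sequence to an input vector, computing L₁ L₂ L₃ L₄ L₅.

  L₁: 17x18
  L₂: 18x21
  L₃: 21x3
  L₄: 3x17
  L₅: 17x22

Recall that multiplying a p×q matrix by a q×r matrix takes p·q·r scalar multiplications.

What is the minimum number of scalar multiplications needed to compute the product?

4296

Adjacent pairs: L₁L₂ = 17·18·21 = 6426; L₂L₃ = 18·21·3 = 1134; L₃L₄ = 21·3·17 = 1071; L₄L₅ = 3·17·22 = 1122.
Length 3: L₁..L₃: k=1: 0+1134+17·18·3=2052; k=2: 6426+0+17·21·3=7497 → min 2052 | L₂..L₄: k=2: 0+1071+18·21·17=7497; k=3: 1134+0+18·3·17=2052 → min 2052 | L₃..L₅: k=3: 0+1122+21·3·22=2508; k=4: 1071+0+21·17·22=8925 → min 2508.
Length 4: L₁..L₄: k=1: 0+2052+17·18·17=7254; k=2: 6426+1071+17·21·17=13566; k=3: 2052+0+17·3·17=2919 → min 2919 | L₂..L₅: k=2: 0+2508+18·21·22=10824; k=3: 1134+1122+18·3·22=3444; k=4: 2052+0+18·17·22=8784 → min 3444.
Length 5: L₁..L₅: k=1: 0+3444+17·18·22=10176; k=2: 6426+2508+17·21·22=16788; k=3: 2052+1122+17·3·22=4296; k=4: 2919+0+17·17·22=9277 → min 4296.
Optimal order: ((L₁ (L₂ L₃)) (L₄ L₅)) with cost 4296.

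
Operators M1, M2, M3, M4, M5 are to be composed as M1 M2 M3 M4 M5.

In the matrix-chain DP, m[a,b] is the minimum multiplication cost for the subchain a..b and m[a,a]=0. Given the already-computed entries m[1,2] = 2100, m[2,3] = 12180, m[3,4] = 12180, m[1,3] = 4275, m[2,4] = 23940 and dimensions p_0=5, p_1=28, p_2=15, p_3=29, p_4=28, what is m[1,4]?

m[1,4] = min over k∈[1,3] of m[1,k]+m[k+1,4]+p_{0}·p_k·p_{4}.
k=1: 0 + 23940 + 5·28·28 = 27860; k=2: 2100 + 12180 + 5·15·28 = 16380; k=3: 4275 + 0 + 5·29·28 = 8335.
Minimum: 8335 at k=3.

8335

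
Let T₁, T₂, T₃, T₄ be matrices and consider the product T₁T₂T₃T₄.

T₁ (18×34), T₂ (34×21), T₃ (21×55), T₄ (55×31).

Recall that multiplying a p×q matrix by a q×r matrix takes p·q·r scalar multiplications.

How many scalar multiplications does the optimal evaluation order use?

60375

Adjacent pairs: T₁T₂ = 18·34·21 = 12852; T₂T₃ = 34·21·55 = 39270; T₃T₄ = 21·55·31 = 35805.
Length 3: T₁..T₃: k=1: 0+39270+18·34·55=72930; k=2: 12852+0+18·21·55=33642 → min 33642 | T₂..T₄: k=2: 0+35805+34·21·31=57939; k=3: 39270+0+34·55·31=97240 → min 57939.
Length 4: T₁..T₄: k=1: 0+57939+18·34·31=76911; k=2: 12852+35805+18·21·31=60375; k=3: 33642+0+18·55·31=64332 → min 60375.
Optimal order: ((T₁T₂)(T₃T₄)) with cost 60375.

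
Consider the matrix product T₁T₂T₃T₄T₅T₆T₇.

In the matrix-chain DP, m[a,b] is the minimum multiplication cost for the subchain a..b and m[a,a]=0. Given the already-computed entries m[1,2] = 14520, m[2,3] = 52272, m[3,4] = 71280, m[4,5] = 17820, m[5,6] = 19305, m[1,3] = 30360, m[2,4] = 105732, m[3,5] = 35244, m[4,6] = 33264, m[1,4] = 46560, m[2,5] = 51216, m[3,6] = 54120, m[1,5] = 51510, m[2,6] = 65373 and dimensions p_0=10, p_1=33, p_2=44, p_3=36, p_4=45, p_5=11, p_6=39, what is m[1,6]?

55800

m[1,6] = min over k∈[1,5] of m[1,k]+m[k+1,6]+p_{0}·p_k·p_{6}.
k=1: 0 + 65373 + 10·33·39 = 78243; k=2: 14520 + 54120 + 10·44·39 = 85800; k=3: 30360 + 33264 + 10·36·39 = 77664; k=4: 46560 + 19305 + 10·45·39 = 83415; k=5: 51510 + 0 + 10·11·39 = 55800.
Minimum: 55800 at k=5.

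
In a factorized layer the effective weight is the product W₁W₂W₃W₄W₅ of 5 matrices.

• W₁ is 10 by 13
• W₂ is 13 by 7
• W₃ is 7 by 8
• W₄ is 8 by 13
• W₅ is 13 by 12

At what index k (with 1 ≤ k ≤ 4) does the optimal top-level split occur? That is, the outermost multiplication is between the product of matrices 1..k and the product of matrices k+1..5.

Adjacent pairs: W₁W₂ = 10·13·7 = 910; W₂W₃ = 13·7·8 = 728; W₃W₄ = 7·8·13 = 728; W₄W₅ = 8·13·12 = 1248.
Length 3: W₁..W₃: k=1: 0+728+10·13·8=1768; k=2: 910+0+10·7·8=1470 → min 1470 | W₂..W₄: k=2: 0+728+13·7·13=1911; k=3: 728+0+13·8·13=2080 → min 1911 | W₃..W₅: k=3: 0+1248+7·8·12=1920; k=4: 728+0+7·13·12=1820 → min 1820.
Length 4: W₁..W₄: k=1: 0+1911+10·13·13=3601; k=2: 910+728+10·7·13=2548; k=3: 1470+0+10·8·13=2510 → min 2510 | W₂..W₅: k=2: 0+1820+13·7·12=2912; k=3: 728+1248+13·8·12=3224; k=4: 1911+0+13·13·12=3939 → min 2912.
Top-level splits: k=1: (W₁..W₁)·(W₂..W₅) → 0+2912+10·13·12 = 4472; k=2: (W₁..W₂)·(W₃..W₅) → 910+1820+10·7·12 = 3570; k=3: (W₁..W₃)·(W₄..W₅) → 1470+1248+10·8·12 = 3678; k=4: (W₁..W₄)·(W₅..W₅) → 2510+0+10·13·12 = 4070.
Best split is after W₂, i.e. k = 2.

2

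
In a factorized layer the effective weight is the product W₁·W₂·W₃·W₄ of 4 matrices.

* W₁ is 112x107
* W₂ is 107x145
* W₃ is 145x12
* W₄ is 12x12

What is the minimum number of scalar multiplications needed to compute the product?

345396

Adjacent pairs: W₁W₂ = 112·107·145 = 1737680; W₂W₃ = 107·145·12 = 186180; W₃W₄ = 145·12·12 = 20880.
Length 3: W₁..W₃: k=1: 0+186180+112·107·12=329988; k=2: 1737680+0+112·145·12=1932560 → min 329988 | W₂..W₄: k=2: 0+20880+107·145·12=207060; k=3: 186180+0+107·12·12=201588 → min 201588.
Length 4: W₁..W₄: k=1: 0+201588+112·107·12=345396; k=2: 1737680+20880+112·145·12=1953440; k=3: 329988+0+112·12·12=346116 → min 345396.
Optimal order: (W₁·((W₂·W₃)·W₄)) with cost 345396.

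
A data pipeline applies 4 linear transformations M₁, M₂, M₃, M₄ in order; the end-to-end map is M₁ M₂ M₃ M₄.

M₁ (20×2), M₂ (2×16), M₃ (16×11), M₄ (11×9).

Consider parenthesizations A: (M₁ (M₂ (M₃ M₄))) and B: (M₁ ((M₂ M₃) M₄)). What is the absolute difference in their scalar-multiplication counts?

Order A = (M₁ (M₂ (M₃ M₄))): (M₃ M₄): 16×11 by 11×9 → 16×9, cost 16·11·9 = 1584; (M₂ (M₃ M₄)): 2×16 by 16×9 → 2×9, cost 2·16·9 = 288; cumulative 1872; (M₁ (M₂ (M₃ M₄))): 20×2 by 2×9 → 20×9, cost 20·2·9 = 360; cumulative 2232. Total 2232.
Order B = (M₁ ((M₂ M₃) M₄)): (M₂ M₃): 2×16 by 16×11 → 2×11, cost 2·16·11 = 352; ((M₂ M₃) M₄): 2×11 by 11×9 → 2×9, cost 2·11·9 = 198; cumulative 550; (M₁ ((M₂ M₃) M₄)): 20×2 by 2×9 → 20×9, cost 20·2·9 = 360; cumulative 910. Total 910.
Difference: |2232 − 910| = 1322.

1322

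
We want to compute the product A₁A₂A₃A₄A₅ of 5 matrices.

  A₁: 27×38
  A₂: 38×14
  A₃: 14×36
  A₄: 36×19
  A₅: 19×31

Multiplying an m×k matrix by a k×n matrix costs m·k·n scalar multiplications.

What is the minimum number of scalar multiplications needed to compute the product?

43904

Adjacent pairs: A₁A₂ = 27·38·14 = 14364; A₂A₃ = 38·14·36 = 19152; A₃A₄ = 14·36·19 = 9576; A₄A₅ = 36·19·31 = 21204.
Length 3: A₁..A₃: k=1: 0+19152+27·38·36=56088; k=2: 14364+0+27·14·36=27972 → min 27972 | A₂..A₄: k=2: 0+9576+38·14·19=19684; k=3: 19152+0+38·36·19=45144 → min 19684 | A₃..A₅: k=3: 0+21204+14·36·31=36828; k=4: 9576+0+14·19·31=17822 → min 17822.
Length 4: A₁..A₄: k=1: 0+19684+27·38·19=39178; k=2: 14364+9576+27·14·19=31122; k=3: 27972+0+27·36·19=46440 → min 31122 | A₂..A₅: k=2: 0+17822+38·14·31=34314; k=3: 19152+21204+38·36·31=82764; k=4: 19684+0+38·19·31=42066 → min 34314.
Length 5: A₁..A₅: k=1: 0+34314+27·38·31=66120; k=2: 14364+17822+27·14·31=43904; k=3: 27972+21204+27·36·31=79308; k=4: 31122+0+27·19·31=47025 → min 43904.
Optimal order: ((A₁A₂)((A₃A₄)A₅)) with cost 43904.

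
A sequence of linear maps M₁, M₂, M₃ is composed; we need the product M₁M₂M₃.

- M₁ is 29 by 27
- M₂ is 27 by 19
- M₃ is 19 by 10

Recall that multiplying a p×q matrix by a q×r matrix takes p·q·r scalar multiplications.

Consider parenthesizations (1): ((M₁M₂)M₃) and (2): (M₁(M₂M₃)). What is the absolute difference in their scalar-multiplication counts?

7427

Order (1) = ((M₁M₂)M₃): (M₁M₂): 29×27 by 27×19 → 29×19, cost 29·27·19 = 14877; ((M₁M₂)M₃): 29×19 by 19×10 → 29×10, cost 29·19·10 = 5510; cumulative 20387. Total 20387.
Order (2) = (M₁(M₂M₃)): (M₂M₃): 27×19 by 19×10 → 27×10, cost 27·19·10 = 5130; (M₁(M₂M₃)): 29×27 by 27×10 → 29×10, cost 29·27·10 = 7830; cumulative 12960. Total 12960.
Difference: |20387 − 12960| = 7427.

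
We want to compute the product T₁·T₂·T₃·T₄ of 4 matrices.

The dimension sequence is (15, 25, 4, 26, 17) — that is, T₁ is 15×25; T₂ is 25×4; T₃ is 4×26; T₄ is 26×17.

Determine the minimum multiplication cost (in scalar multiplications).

Adjacent pairs: T₁T₂ = 15·25·4 = 1500; T₂T₃ = 25·4·26 = 2600; T₃T₄ = 4·26·17 = 1768.
Length 3: T₁..T₃: k=1: 0+2600+15·25·26=12350; k=2: 1500+0+15·4·26=3060 → min 3060 | T₂..T₄: k=2: 0+1768+25·4·17=3468; k=3: 2600+0+25·26·17=13650 → min 3468.
Length 4: T₁..T₄: k=1: 0+3468+15·25·17=9843; k=2: 1500+1768+15·4·17=4288; k=3: 3060+0+15·26·17=9690 → min 4288.
Optimal order: ((T₁·T₂)·(T₃·T₄)) with cost 4288.

4288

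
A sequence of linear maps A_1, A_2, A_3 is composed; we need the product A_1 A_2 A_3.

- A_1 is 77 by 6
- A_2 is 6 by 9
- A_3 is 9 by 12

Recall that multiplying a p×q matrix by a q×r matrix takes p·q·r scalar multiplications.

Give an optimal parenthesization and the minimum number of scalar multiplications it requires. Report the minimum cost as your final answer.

6192

(A_1 (A_2 A_3)): cost 6192.
((A_1 A_2) A_3): cost 12474.
Optimal: (A_1 (A_2 A_3)) with cost 6192.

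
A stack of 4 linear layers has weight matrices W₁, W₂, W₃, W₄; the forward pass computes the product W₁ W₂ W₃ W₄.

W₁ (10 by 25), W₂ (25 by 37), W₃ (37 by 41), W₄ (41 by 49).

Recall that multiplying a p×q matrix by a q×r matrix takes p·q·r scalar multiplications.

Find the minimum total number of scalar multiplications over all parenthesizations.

Adjacent pairs: W₁W₂ = 10·25·37 = 9250; W₂W₃ = 25·37·41 = 37925; W₃W₄ = 37·41·49 = 74333.
Length 3: W₁..W₃: k=1: 0+37925+10·25·41=48175; k=2: 9250+0+10·37·41=24420 → min 24420 | W₂..W₄: k=2: 0+74333+25·37·49=119658; k=3: 37925+0+25·41·49=88150 → min 88150.
Length 4: W₁..W₄: k=1: 0+88150+10·25·49=100400; k=2: 9250+74333+10·37·49=101713; k=3: 24420+0+10·41·49=44510 → min 44510.
Optimal order: (((W₁ W₂) W₃) W₄) with cost 44510.

44510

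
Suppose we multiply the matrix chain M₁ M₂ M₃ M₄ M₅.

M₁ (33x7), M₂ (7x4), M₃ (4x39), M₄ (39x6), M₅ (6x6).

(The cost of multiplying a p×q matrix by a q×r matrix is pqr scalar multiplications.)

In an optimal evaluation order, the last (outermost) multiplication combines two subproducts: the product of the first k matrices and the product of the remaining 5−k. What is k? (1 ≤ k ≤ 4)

1

Adjacent pairs: M₁M₂ = 33·7·4 = 924; M₂M₃ = 7·4·39 = 1092; M₃M₄ = 4·39·6 = 936; M₄M₅ = 39·6·6 = 1404.
Length 3: M₁..M₃: k=1: 0+1092+33·7·39=10101; k=2: 924+0+33·4·39=6072 → min 6072 | M₂..M₄: k=2: 0+936+7·4·6=1104; k=3: 1092+0+7·39·6=2730 → min 1104 | M₃..M₅: k=3: 0+1404+4·39·6=2340; k=4: 936+0+4·6·6=1080 → min 1080.
Length 4: M₁..M₄: k=1: 0+1104+33·7·6=2490; k=2: 924+936+33·4·6=2652; k=3: 6072+0+33·39·6=13794 → min 2490 | M₂..M₅: k=2: 0+1080+7·4·6=1248; k=3: 1092+1404+7·39·6=4134; k=4: 1104+0+7·6·6=1356 → min 1248.
Top-level splits: k=1: (M₁..M₁)·(M₂..M₅) → 0+1248+33·7·6 = 2634; k=2: (M₁..M₂)·(M₃..M₅) → 924+1080+33·4·6 = 2796; k=3: (M₁..M₃)·(M₄..M₅) → 6072+1404+33·39·6 = 15198; k=4: (M₁..M₄)·(M₅..M₅) → 2490+0+33·6·6 = 3678.
Best split is after M₁, i.e. k = 1.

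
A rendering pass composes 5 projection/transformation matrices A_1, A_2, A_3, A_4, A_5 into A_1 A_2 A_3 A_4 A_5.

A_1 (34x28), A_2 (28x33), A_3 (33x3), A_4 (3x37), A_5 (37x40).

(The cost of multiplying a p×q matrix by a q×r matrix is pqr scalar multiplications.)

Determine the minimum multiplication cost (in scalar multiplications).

14148

Adjacent pairs: A_1A_2 = 34·28·33 = 31416; A_2A_3 = 28·33·3 = 2772; A_3A_4 = 33·3·37 = 3663; A_4A_5 = 3·37·40 = 4440.
Length 3: A_1..A_3: k=1: 0+2772+34·28·3=5628; k=2: 31416+0+34·33·3=34782 → min 5628 | A_2..A_4: k=2: 0+3663+28·33·37=37851; k=3: 2772+0+28·3·37=5880 → min 5880 | A_3..A_5: k=3: 0+4440+33·3·40=8400; k=4: 3663+0+33·37·40=52503 → min 8400.
Length 4: A_1..A_4: k=1: 0+5880+34·28·37=41104; k=2: 31416+3663+34·33·37=76593; k=3: 5628+0+34·3·37=9402 → min 9402 | A_2..A_5: k=2: 0+8400+28·33·40=45360; k=3: 2772+4440+28·3·40=10572; k=4: 5880+0+28·37·40=47320 → min 10572.
Length 5: A_1..A_5: k=1: 0+10572+34·28·40=48652; k=2: 31416+8400+34·33·40=84696; k=3: 5628+4440+34·3·40=14148; k=4: 9402+0+34·37·40=59722 → min 14148.
Optimal order: ((A_1 (A_2 A_3)) (A_4 A_5)) with cost 14148.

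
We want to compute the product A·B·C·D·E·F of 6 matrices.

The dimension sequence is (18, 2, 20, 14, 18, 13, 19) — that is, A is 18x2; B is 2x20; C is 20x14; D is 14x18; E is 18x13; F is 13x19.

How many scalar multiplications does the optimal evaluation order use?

2710

Adjacent pairs: AB = 18·2·20 = 720; BC = 2·20·14 = 560; CD = 20·14·18 = 5040; DE = 14·18·13 = 3276; EF = 18·13·19 = 4446.
Length 3: A..C: k=1: 0+560+18·2·14=1064; k=2: 720+0+18·20·14=5760 → min 1064 | B..D: k=2: 0+5040+2·20·18=5760; k=3: 560+0+2·14·18=1064 → min 1064 | C..E: k=3: 0+3276+20·14·13=6916; k=4: 5040+0+20·18·13=9720 → min 6916 | D..F: k=4: 0+4446+14·18·19=9234; k=5: 3276+0+14·13·19=6734 → min 6734.
Length 4: A..D: k=1: 0+1064+18·2·18=1712; k=2: 720+5040+18·20·18=12240; k=3: 1064+0+18·14·18=5600 → min 1712 | B..E: k=2: 0+6916+2·20·13=7436; k=3: 560+3276+2·14·13=4200; k=4: 1064+0+2·18·13=1532 → min 1532 | C..F: k=3: 0+6734+20·14·19=12054; k=4: 5040+4446+20·18·19=16326; k=5: 6916+0+20·13·19=11856 → min 11856.
Length 5: A..E: k=1: 0+1532+18·2·13=2000; k=2: 720+6916+18·20·13=12316; k=3: 1064+3276+18·14·13=7616; k=4: 1712+0+18·18·13=5924 → min 2000 | B..F: k=2: 0+11856+2·20·19=12616; k=3: 560+6734+2·14·19=7826; k=4: 1064+4446+2·18·19=6194; k=5: 1532+0+2·13·19=2026 → min 2026.
Length 6: A..F: k=1: 0+2026+18·2·19=2710; k=2: 720+11856+18·20·19=19416; k=3: 1064+6734+18·14·19=12586; k=4: 1712+4446+18·18·19=12314; k=5: 2000+0+18·13·19=6446 → min 2710.
Optimal order: (A·((((B·C)·D)·E)·F)) with cost 2710.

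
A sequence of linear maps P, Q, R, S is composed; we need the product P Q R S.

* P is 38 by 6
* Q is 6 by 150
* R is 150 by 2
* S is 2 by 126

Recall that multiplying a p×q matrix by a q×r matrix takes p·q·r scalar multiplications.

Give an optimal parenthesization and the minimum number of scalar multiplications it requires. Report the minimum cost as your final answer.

Adjacent pairs: PQ = 38·6·150 = 34200; QR = 6·150·2 = 1800; RS = 150·2·126 = 37800.
Length 3: P..R: k=1: 0+1800+38·6·2=2256; k=2: 34200+0+38·150·2=45600 → min 2256 | Q..S: k=2: 0+37800+6·150·126=151200; k=3: 1800+0+6·2·126=3312 → min 3312.
Length 4: P..S: k=1: 0+3312+38·6·126=32040; k=2: 34200+37800+38·150·126=790200; k=3: 2256+0+38·2·126=11832 → min 11832.
Optimal parenthesization: ((P (Q R)) S) with cost 11832.

11832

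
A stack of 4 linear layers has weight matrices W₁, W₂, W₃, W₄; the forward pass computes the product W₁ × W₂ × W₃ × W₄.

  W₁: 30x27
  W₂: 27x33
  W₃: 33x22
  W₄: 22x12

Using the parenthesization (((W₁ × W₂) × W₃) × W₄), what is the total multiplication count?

(W₁ × W₂): 30×27 by 27×33 → 30×33, cost 30·27·33 = 26730
((W₁ × W₂) × W₃): 30×33 by 33×22 → 30×22, cost 30·33·22 = 21780; cumulative 48510
(((W₁ × W₂) × W₃) × W₄): 30×22 by 22×12 → 30×12, cost 30·22·12 = 7920; cumulative 56430
Total: 56430 scalar multiplications.

56430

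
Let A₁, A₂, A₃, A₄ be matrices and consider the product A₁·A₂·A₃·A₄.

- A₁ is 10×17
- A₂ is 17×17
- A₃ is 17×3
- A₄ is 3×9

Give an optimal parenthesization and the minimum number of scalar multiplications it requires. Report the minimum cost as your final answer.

Adjacent pairs: A₁A₂ = 10·17·17 = 2890; A₂A₃ = 17·17·3 = 867; A₃A₄ = 17·3·9 = 459.
Length 3: A₁..A₃: k=1: 0+867+10·17·3=1377; k=2: 2890+0+10·17·3=3400 → min 1377 | A₂..A₄: k=2: 0+459+17·17·9=3060; k=3: 867+0+17·3·9=1326 → min 1326.
Length 4: A₁..A₄: k=1: 0+1326+10·17·9=2856; k=2: 2890+459+10·17·9=4879; k=3: 1377+0+10·3·9=1647 → min 1647.
Optimal parenthesization: ((A₁·(A₂·A₃))·A₄) with cost 1647.

1647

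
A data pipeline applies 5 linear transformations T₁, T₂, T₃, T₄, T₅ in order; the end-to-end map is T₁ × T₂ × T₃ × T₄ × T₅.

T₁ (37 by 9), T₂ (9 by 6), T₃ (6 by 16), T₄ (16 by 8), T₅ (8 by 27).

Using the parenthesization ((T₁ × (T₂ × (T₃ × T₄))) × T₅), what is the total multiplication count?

(T₃ × T₄): 6×16 by 16×8 → 6×8, cost 6·16·8 = 768
(T₂ × (T₃ × T₄)): 9×6 by 6×8 → 9×8, cost 9·6·8 = 432; cumulative 1200
(T₁ × (T₂ × (T₃ × T₄))): 37×9 by 9×8 → 37×8, cost 37·9·8 = 2664; cumulative 3864
((T₁ × (T₂ × (T₃ × T₄))) × T₅): 37×8 by 8×27 → 37×27, cost 37·8·27 = 7992; cumulative 11856
Total: 11856 scalar multiplications.

11856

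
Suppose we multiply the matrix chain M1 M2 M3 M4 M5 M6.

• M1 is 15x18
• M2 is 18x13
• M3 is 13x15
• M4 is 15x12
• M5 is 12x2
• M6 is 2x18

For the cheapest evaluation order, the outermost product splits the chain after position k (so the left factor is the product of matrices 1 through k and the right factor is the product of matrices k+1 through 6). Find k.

Adjacent pairs: M1M2 = 15·18·13 = 3510; M2M3 = 18·13·15 = 3510; M3M4 = 13·15·12 = 2340; M4M5 = 15·12·2 = 360; M5M6 = 12·2·18 = 432.
Length 3: M1..M3: k=1: 0+3510+15·18·15=7560; k=2: 3510+0+15·13·15=6435 → min 6435 | M2..M4: k=2: 0+2340+18·13·12=5148; k=3: 3510+0+18·15·12=6750 → min 5148 | M3..M5: k=3: 0+360+13·15·2=750; k=4: 2340+0+13·12·2=2652 → min 750 | M4..M6: k=4: 0+432+15·12·18=3672; k=5: 360+0+15·2·18=900 → min 900.
Length 4: M1..M4: k=1: 0+5148+15·18·12=8388; k=2: 3510+2340+15·13·12=8190; k=3: 6435+0+15·15·12=9135 → min 8190 | M2..M5: k=2: 0+750+18·13·2=1218; k=3: 3510+360+18·15·2=4410; k=4: 5148+0+18·12·2=5580 → min 1218 | M3..M6: k=3: 0+900+13·15·18=4410; k=4: 2340+432+13·12·18=5580; k=5: 750+0+13·2·18=1218 → min 1218.
Length 5: M1..M5: k=1: 0+1218+15·18·2=1758; k=2: 3510+750+15·13·2=4650; k=3: 6435+360+15·15·2=7245; k=4: 8190+0+15·12·2=8550 → min 1758 | M2..M6: k=2: 0+1218+18·13·18=5430; k=3: 3510+900+18·15·18=9270; k=4: 5148+432+18·12·18=9468; k=5: 1218+0+18·2·18=1866 → min 1866.
Top-level splits: k=1: (M1..M1)·(M2..M6) → 0+1866+15·18·18 = 6726; k=2: (M1..M2)·(M3..M6) → 3510+1218+15·13·18 = 8238; k=3: (M1..M3)·(M4..M6) → 6435+900+15·15·18 = 11385; k=4: (M1..M4)·(M5..M6) → 8190+432+15·12·18 = 11862; k=5: (M1..M5)·(M6..M6) → 1758+0+15·2·18 = 2298.
Best split is after M5, i.e. k = 5.

5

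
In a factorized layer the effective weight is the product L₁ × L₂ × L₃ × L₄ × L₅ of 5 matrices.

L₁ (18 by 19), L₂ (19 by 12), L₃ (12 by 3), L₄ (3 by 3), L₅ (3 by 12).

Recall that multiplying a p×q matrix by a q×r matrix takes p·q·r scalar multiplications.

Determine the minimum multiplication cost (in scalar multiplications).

Adjacent pairs: L₁L₂ = 18·19·12 = 4104; L₂L₃ = 19·12·3 = 684; L₃L₄ = 12·3·3 = 108; L₄L₅ = 3·3·12 = 108.
Length 3: L₁..L₃: k=1: 0+684+18·19·3=1710; k=2: 4104+0+18·12·3=4752 → min 1710 | L₂..L₄: k=2: 0+108+19·12·3=792; k=3: 684+0+19·3·3=855 → min 792 | L₃..L₅: k=3: 0+108+12·3·12=540; k=4: 108+0+12·3·12=540 → min 540.
Length 4: L₁..L₄: k=1: 0+792+18·19·3=1818; k=2: 4104+108+18·12·3=4860; k=3: 1710+0+18·3·3=1872 → min 1818 | L₂..L₅: k=2: 0+540+19·12·12=3276; k=3: 684+108+19·3·12=1476; k=4: 792+0+19·3·12=1476 → min 1476.
Length 5: L₁..L₅: k=1: 0+1476+18·19·12=5580; k=2: 4104+540+18·12·12=7236; k=3: 1710+108+18·3·12=2466; k=4: 1818+0+18·3·12=2466 → min 2466.
Optimal order: ((L₁ × (L₂ × L₃)) × (L₄ × L₅)) with cost 2466.

2466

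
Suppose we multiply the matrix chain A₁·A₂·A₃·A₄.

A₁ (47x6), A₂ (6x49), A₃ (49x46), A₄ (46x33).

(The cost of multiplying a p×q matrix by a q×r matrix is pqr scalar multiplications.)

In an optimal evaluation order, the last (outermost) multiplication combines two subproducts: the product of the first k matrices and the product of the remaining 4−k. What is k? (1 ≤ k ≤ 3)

1

Adjacent pairs: A₁A₂ = 47·6·49 = 13818; A₂A₃ = 6·49·46 = 13524; A₃A₄ = 49·46·33 = 74382.
Length 3: A₁..A₃: k=1: 0+13524+47·6·46=26496; k=2: 13818+0+47·49·46=119756 → min 26496 | A₂..A₄: k=2: 0+74382+6·49·33=84084; k=3: 13524+0+6·46·33=22632 → min 22632.
Top-level splits: k=1: (A₁..A₁)·(A₂..A₄) → 0+22632+47·6·33 = 31938; k=2: (A₁..A₂)·(A₃..A₄) → 13818+74382+47·49·33 = 164199; k=3: (A₁..A₃)·(A₄..A₄) → 26496+0+47·46·33 = 97842.
Best split is after A₁, i.e. k = 1.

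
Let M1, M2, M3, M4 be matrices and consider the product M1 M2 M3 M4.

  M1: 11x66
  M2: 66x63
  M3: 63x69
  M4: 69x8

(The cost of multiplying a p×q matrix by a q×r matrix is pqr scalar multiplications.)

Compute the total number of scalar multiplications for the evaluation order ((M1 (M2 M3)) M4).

343068

(M2 M3): 66×63 by 63×69 → 66×69, cost 66·63·69 = 286902
(M1 (M2 M3)): 11×66 by 66×69 → 11×69, cost 11·66·69 = 50094; cumulative 336996
((M1 (M2 M3)) M4): 11×69 by 69×8 → 11×8, cost 11·69·8 = 6072; cumulative 343068
Total: 343068 scalar multiplications.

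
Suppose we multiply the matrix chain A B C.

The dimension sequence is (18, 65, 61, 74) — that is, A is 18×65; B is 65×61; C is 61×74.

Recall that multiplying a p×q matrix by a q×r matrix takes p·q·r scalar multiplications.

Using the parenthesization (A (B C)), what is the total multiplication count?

379990

(B C): 65×61 by 61×74 → 65×74, cost 65·61·74 = 293410
(A (B C)): 18×65 by 65×74 → 18×74, cost 18·65·74 = 86580; cumulative 379990
Total: 379990 scalar multiplications.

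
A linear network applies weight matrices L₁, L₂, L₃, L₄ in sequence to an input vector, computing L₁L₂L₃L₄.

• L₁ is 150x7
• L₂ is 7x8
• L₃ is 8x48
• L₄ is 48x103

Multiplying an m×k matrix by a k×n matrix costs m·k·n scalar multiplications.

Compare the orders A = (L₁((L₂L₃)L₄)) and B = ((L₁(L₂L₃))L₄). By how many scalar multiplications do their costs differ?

649242

Order A = (L₁((L₂L₃)L₄)): (L₂L₃): 7×8 by 8×48 → 7×48, cost 7·8·48 = 2688; ((L₂L₃)L₄): 7×48 by 48×103 → 7×103, cost 7·48·103 = 34608; cumulative 37296; (L₁((L₂L₃)L₄)): 150×7 by 7×103 → 150×103, cost 150·7·103 = 108150; cumulative 145446. Total 145446.
Order B = ((L₁(L₂L₃))L₄): (L₂L₃): 7×8 by 8×48 → 7×48, cost 7·8·48 = 2688; (L₁(L₂L₃)): 150×7 by 7×48 → 150×48, cost 150·7·48 = 50400; cumulative 53088; ((L₁(L₂L₃))L₄): 150×48 by 48×103 → 150×103, cost 150·48·103 = 741600; cumulative 794688. Total 794688.
Difference: |145446 − 794688| = 649242.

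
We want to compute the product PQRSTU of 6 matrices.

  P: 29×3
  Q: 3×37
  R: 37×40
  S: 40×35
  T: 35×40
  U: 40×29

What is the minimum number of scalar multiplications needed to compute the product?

Adjacent pairs: PQ = 29·3·37 = 3219; QR = 3·37·40 = 4440; RS = 37·40·35 = 51800; ST = 40·35·40 = 56000; TU = 35·40·29 = 40600.
Length 3: P..R: k=1: 0+4440+29·3·40=7920; k=2: 3219+0+29·37·40=46139 → min 7920 | Q..S: k=2: 0+51800+3·37·35=55685; k=3: 4440+0+3·40·35=8640 → min 8640 | R..T: k=3: 0+56000+37·40·40=115200; k=4: 51800+0+37·35·40=103600 → min 103600 | S..U: k=4: 0+40600+40·35·29=81200; k=5: 56000+0+40·40·29=102400 → min 81200.
Length 4: P..S: k=1: 0+8640+29·3·35=11685; k=2: 3219+51800+29·37·35=92574; k=3: 7920+0+29·40·35=48520 → min 11685 | Q..T: k=2: 0+103600+3·37·40=108040; k=3: 4440+56000+3·40·40=65240; k=4: 8640+0+3·35·40=12840 → min 12840 | R..U: k=3: 0+81200+37·40·29=124120; k=4: 51800+40600+37·35·29=129955; k=5: 103600+0+37·40·29=146520 → min 124120.
Length 5: P..T: k=1: 0+12840+29·3·40=16320; k=2: 3219+103600+29·37·40=149739; k=3: 7920+56000+29·40·40=110320; k=4: 11685+0+29·35·40=52285 → min 16320 | Q..U: k=2: 0+124120+3·37·29=127339; k=3: 4440+81200+3·40·29=89120; k=4: 8640+40600+3·35·29=52285; k=5: 12840+0+3·40·29=16320 → min 16320.
Length 6: P..U: k=1: 0+16320+29·3·29=18843; k=2: 3219+124120+29·37·29=158456; k=3: 7920+81200+29·40·29=122760; k=4: 11685+40600+29·35·29=81720; k=5: 16320+0+29·40·29=49960 → min 18843.
Optimal order: (P((((QR)S)T)U)) with cost 18843.

18843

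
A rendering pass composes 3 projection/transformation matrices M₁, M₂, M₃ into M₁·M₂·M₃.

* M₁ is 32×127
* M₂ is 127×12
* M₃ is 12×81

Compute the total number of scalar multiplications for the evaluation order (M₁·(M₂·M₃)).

(M₂·M₃): 127×12 by 12×81 → 127×81, cost 127·12·81 = 123444
(M₁·(M₂·M₃)): 32×127 by 127×81 → 32×81, cost 32·127·81 = 329184; cumulative 452628
Total: 452628 scalar multiplications.

452628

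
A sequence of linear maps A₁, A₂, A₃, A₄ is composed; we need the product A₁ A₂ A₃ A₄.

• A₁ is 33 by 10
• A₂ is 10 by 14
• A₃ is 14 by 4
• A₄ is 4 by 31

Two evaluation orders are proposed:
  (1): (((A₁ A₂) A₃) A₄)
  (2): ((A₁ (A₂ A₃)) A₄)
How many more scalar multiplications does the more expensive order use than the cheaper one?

Order (1) = (((A₁ A₂) A₃) A₄): (A₁ A₂): 33×10 by 10×14 → 33×14, cost 33·10·14 = 4620; ((A₁ A₂) A₃): 33×14 by 14×4 → 33×4, cost 33·14·4 = 1848; cumulative 6468; (((A₁ A₂) A₃) A₄): 33×4 by 4×31 → 33×31, cost 33·4·31 = 4092; cumulative 10560. Total 10560.
Order (2) = ((A₁ (A₂ A₃)) A₄): (A₂ A₃): 10×14 by 14×4 → 10×4, cost 10·14·4 = 560; (A₁ (A₂ A₃)): 33×10 by 10×4 → 33×4, cost 33·10·4 = 1320; cumulative 1880; ((A₁ (A₂ A₃)) A₄): 33×4 by 4×31 → 33×31, cost 33·4·31 = 4092; cumulative 5972. Total 5972.
Difference: |10560 − 5972| = 4588.

4588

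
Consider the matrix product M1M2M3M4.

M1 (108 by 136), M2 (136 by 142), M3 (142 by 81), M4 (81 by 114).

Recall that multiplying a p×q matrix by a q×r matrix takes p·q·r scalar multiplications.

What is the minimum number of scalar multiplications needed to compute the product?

3751272

Adjacent pairs: M1M2 = 108·136·142 = 2085696; M2M3 = 136·142·81 = 1564272; M3M4 = 142·81·114 = 1311228.
Length 3: M1..M3: k=1: 0+1564272+108·136·81=2754000; k=2: 2085696+0+108·142·81=3327912 → min 2754000 | M2..M4: k=2: 0+1311228+136·142·114=3512796; k=3: 1564272+0+136·81·114=2820096 → min 2820096.
Length 4: M1..M4: k=1: 0+2820096+108·136·114=4494528; k=2: 2085696+1311228+108·142·114=5145228; k=3: 2754000+0+108·81·114=3751272 → min 3751272.
Optimal order: ((M1(M2M3))M4) with cost 3751272.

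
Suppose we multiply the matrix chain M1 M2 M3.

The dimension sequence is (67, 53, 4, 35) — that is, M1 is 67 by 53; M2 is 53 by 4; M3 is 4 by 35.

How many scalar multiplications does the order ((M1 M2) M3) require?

(M1 M2): 67×53 by 53×4 → 67×4, cost 67·53·4 = 14204
((M1 M2) M3): 67×4 by 4×35 → 67×35, cost 67·4·35 = 9380; cumulative 23584
Total: 23584 scalar multiplications.

23584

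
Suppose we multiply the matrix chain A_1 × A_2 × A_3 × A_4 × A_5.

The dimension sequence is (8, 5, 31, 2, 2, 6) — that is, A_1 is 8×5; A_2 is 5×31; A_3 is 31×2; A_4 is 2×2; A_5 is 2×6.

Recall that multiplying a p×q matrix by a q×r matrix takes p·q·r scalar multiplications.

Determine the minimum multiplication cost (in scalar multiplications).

Adjacent pairs: A_1A_2 = 8·5·31 = 1240; A_2A_3 = 5·31·2 = 310; A_3A_4 = 31·2·2 = 124; A_4A_5 = 2·2·6 = 24.
Length 3: A_1..A_3: k=1: 0+310+8·5·2=390; k=2: 1240+0+8·31·2=1736 → min 390 | A_2..A_4: k=2: 0+124+5·31·2=434; k=3: 310+0+5·2·2=330 → min 330 | A_3..A_5: k=3: 0+24+31·2·6=396; k=4: 124+0+31·2·6=496 → min 396.
Length 4: A_1..A_4: k=1: 0+330+8·5·2=410; k=2: 1240+124+8·31·2=1860; k=3: 390+0+8·2·2=422 → min 410 | A_2..A_5: k=2: 0+396+5·31·6=1326; k=3: 310+24+5·2·6=394; k=4: 330+0+5·2·6=390 → min 390.
Length 5: A_1..A_5: k=1: 0+390+8·5·6=630; k=2: 1240+396+8·31·6=3124; k=3: 390+24+8·2·6=510; k=4: 410+0+8·2·6=506 → min 506.
Optimal order: ((A_1 × ((A_2 × A_3) × A_4)) × A_5) with cost 506.

506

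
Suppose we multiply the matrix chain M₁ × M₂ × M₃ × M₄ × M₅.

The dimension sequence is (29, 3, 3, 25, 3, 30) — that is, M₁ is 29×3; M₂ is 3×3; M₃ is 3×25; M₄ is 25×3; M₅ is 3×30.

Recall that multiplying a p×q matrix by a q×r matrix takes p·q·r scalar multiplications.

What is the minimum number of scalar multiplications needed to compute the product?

3123

Adjacent pairs: M₁M₂ = 29·3·3 = 261; M₂M₃ = 3·3·25 = 225; M₃M₄ = 3·25·3 = 225; M₄M₅ = 25·3·30 = 2250.
Length 3: M₁..M₃: k=1: 0+225+29·3·25=2400; k=2: 261+0+29·3·25=2436 → min 2400 | M₂..M₄: k=2: 0+225+3·3·3=252; k=3: 225+0+3·25·3=450 → min 252 | M₃..M₅: k=3: 0+2250+3·25·30=4500; k=4: 225+0+3·3·30=495 → min 495.
Length 4: M₁..M₄: k=1: 0+252+29·3·3=513; k=2: 261+225+29·3·3=747; k=3: 2400+0+29·25·3=4575 → min 513 | M₂..M₅: k=2: 0+495+3·3·30=765; k=3: 225+2250+3·25·30=4725; k=4: 252+0+3·3·30=522 → min 522.
Length 5: M₁..M₅: k=1: 0+522+29·3·30=3132; k=2: 261+495+29·3·30=3366; k=3: 2400+2250+29·25·30=26400; k=4: 513+0+29·3·30=3123 → min 3123.
Optimal order: ((M₁ × (M₂ × (M₃ × M₄))) × M₅) with cost 3123.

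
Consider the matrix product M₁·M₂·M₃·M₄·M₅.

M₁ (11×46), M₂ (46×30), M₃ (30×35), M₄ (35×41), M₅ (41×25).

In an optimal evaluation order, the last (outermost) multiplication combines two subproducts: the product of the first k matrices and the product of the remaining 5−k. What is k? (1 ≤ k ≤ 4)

4

Adjacent pairs: M₁M₂ = 11·46·30 = 15180; M₂M₃ = 46·30·35 = 48300; M₃M₄ = 30·35·41 = 43050; M₄M₅ = 35·41·25 = 35875.
Length 3: M₁..M₃: k=1: 0+48300+11·46·35=66010; k=2: 15180+0+11·30·35=26730 → min 26730 | M₂..M₄: k=2: 0+43050+46·30·41=99630; k=3: 48300+0+46·35·41=114310 → min 99630 | M₃..M₅: k=3: 0+35875+30·35·25=62125; k=4: 43050+0+30·41·25=73800 → min 62125.
Length 4: M₁..M₄: k=1: 0+99630+11·46·41=120376; k=2: 15180+43050+11·30·41=71760; k=3: 26730+0+11·35·41=42515 → min 42515 | M₂..M₅: k=2: 0+62125+46·30·25=96625; k=3: 48300+35875+46·35·25=124425; k=4: 99630+0+46·41·25=146780 → min 96625.
Top-level splits: k=1: (M₁..M₁)·(M₂..M₅) → 0+96625+11·46·25 = 109275; k=2: (M₁..M₂)·(M₃..M₅) → 15180+62125+11·30·25 = 85555; k=3: (M₁..M₃)·(M₄..M₅) → 26730+35875+11·35·25 = 72230; k=4: (M₁..M₄)·(M₅..M₅) → 42515+0+11·41·25 = 53790.
Best split is after M₄, i.e. k = 4.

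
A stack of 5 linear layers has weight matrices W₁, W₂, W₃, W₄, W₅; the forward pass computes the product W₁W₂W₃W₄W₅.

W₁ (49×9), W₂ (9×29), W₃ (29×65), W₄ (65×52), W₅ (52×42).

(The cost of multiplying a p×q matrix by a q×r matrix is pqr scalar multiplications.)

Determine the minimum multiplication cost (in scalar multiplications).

85563

Adjacent pairs: W₁W₂ = 49·9·29 = 12789; W₂W₃ = 9·29·65 = 16965; W₃W₄ = 29·65·52 = 98020; W₄W₅ = 65·52·42 = 141960.
Length 3: W₁..W₃: k=1: 0+16965+49·9·65=45630; k=2: 12789+0+49·29·65=105154 → min 45630 | W₂..W₄: k=2: 0+98020+9·29·52=111592; k=3: 16965+0+9·65·52=47385 → min 47385 | W₃..W₅: k=3: 0+141960+29·65·42=221130; k=4: 98020+0+29·52·42=161356 → min 161356.
Length 4: W₁..W₄: k=1: 0+47385+49·9·52=70317; k=2: 12789+98020+49·29·52=184701; k=3: 45630+0+49·65·52=211250 → min 70317 | W₂..W₅: k=2: 0+161356+9·29·42=172318; k=3: 16965+141960+9·65·42=183495; k=4: 47385+0+9·52·42=67041 → min 67041.
Length 5: W₁..W₅: k=1: 0+67041+49·9·42=85563; k=2: 12789+161356+49·29·42=233827; k=3: 45630+141960+49·65·42=321360; k=4: 70317+0+49·52·42=177333 → min 85563.
Optimal order: (W₁(((W₂W₃)W₄)W₅)) with cost 85563.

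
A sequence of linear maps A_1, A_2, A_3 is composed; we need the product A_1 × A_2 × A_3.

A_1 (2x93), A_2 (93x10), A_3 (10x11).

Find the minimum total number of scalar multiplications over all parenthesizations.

2080

Order (A_1 × (A_2 × A_3)): (A_2 × A_3): 93×10 by 10×11 → 93×11, cost 93·10·11 = 10230; (A_1 × (A_2 × A_3)): 2×93 by 93×11 → 2×11, cost 2·93·11 = 2046; cumulative 12276. Total 12276.
Order ((A_1 × A_2) × A_3): (A_1 × A_2): 2×93 by 93×10 → 2×10, cost 2·93·10 = 1860; ((A_1 × A_2) × A_3): 2×10 by 10×11 → 2×11, cost 2·10·11 = 220; cumulative 2080. Total 2080.
Minimum: 2080.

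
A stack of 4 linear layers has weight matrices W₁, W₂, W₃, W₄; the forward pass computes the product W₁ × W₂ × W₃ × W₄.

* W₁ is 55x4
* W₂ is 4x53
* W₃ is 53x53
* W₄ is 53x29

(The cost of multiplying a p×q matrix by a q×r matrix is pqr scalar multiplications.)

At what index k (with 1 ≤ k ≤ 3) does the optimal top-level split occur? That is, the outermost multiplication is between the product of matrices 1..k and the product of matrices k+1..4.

Adjacent pairs: W₁W₂ = 55·4·53 = 11660; W₂W₃ = 4·53·53 = 11236; W₃W₄ = 53·53·29 = 81461.
Length 3: W₁..W₃: k=1: 0+11236+55·4·53=22896; k=2: 11660+0+55·53·53=166155 → min 22896 | W₂..W₄: k=2: 0+81461+4·53·29=87609; k=3: 11236+0+4·53·29=17384 → min 17384.
Top-level splits: k=1: (W₁..W₁)·(W₂..W₄) → 0+17384+55·4·29 = 23764; k=2: (W₁..W₂)·(W₃..W₄) → 11660+81461+55·53·29 = 177656; k=3: (W₁..W₃)·(W₄..W₄) → 22896+0+55·53·29 = 107431.
Best split is after W₁, i.e. k = 1.

1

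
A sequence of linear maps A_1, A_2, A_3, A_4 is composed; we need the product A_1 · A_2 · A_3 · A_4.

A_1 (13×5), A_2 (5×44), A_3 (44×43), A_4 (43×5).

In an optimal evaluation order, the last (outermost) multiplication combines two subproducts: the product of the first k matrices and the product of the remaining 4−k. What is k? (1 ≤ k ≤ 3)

1

Adjacent pairs: A_1A_2 = 13·5·44 = 2860; A_2A_3 = 5·44·43 = 9460; A_3A_4 = 44·43·5 = 9460.
Length 3: A_1..A_3: k=1: 0+9460+13·5·43=12255; k=2: 2860+0+13·44·43=27456 → min 12255 | A_2..A_4: k=2: 0+9460+5·44·5=10560; k=3: 9460+0+5·43·5=10535 → min 10535.
Top-level splits: k=1: (A_1..A_1)·(A_2..A_4) → 0+10535+13·5·5 = 10860; k=2: (A_1..A_2)·(A_3..A_4) → 2860+9460+13·44·5 = 15180; k=3: (A_1..A_3)·(A_4..A_4) → 12255+0+13·43·5 = 15050.
Best split is after A_1, i.e. k = 1.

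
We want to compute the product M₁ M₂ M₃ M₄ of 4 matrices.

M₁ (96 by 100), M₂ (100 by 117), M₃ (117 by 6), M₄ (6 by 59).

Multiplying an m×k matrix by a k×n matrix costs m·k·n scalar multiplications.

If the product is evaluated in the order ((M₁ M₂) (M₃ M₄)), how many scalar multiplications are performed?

1827306

(M₁ M₂): 96×100 by 100×117 → 96×117, cost 96·100·117 = 1123200
(M₃ M₄): 117×6 by 6×59 → 117×59, cost 117·6·59 = 41418
((M₁ M₂) (M₃ M₄)): 96×117 by 117×59 → 96×59, cost 96·117·59 = 662688; cumulative 1827306
Total: 1827306 scalar multiplications.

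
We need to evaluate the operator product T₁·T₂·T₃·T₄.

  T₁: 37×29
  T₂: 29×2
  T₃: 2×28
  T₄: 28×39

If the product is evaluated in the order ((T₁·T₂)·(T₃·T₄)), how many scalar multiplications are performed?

(T₁·T₂): 37×29 by 29×2 → 37×2, cost 37·29·2 = 2146
(T₃·T₄): 2×28 by 28×39 → 2×39, cost 2·28·39 = 2184
((T₁·T₂)·(T₃·T₄)): 37×2 by 2×39 → 37×39, cost 37·2·39 = 2886; cumulative 7216
Total: 7216 scalar multiplications.

7216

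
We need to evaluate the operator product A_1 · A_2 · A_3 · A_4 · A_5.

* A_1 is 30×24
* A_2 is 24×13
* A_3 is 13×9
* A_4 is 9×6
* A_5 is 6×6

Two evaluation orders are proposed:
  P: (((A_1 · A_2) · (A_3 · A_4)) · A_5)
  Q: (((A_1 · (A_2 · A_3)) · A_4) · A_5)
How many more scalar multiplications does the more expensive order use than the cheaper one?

Order P = (((A_1 · A_2) · (A_3 · A_4)) · A_5): (A_1 · A_2): 30×24 by 24×13 → 30×13, cost 30·24·13 = 9360; (A_3 · A_4): 13×9 by 9×6 → 13×6, cost 13·9·6 = 702; ((A_1 · A_2) · (A_3 · A_4)): 30×13 by 13×6 → 30×6, cost 30·13·6 = 2340; cumulative 12402; (((A_1 · A_2) · (A_3 · A_4)) · A_5): 30×6 by 6×6 → 30×6, cost 30·6·6 = 1080; cumulative 13482. Total 13482.
Order Q = (((A_1 · (A_2 · A_3)) · A_4) · A_5): (A_2 · A_3): 24×13 by 13×9 → 24×9, cost 24·13·9 = 2808; (A_1 · (A_2 · A_3)): 30×24 by 24×9 → 30×9, cost 30·24·9 = 6480; cumulative 9288; ((A_1 · (A_2 · A_3)) · A_4): 30×9 by 9×6 → 30×6, cost 30·9·6 = 1620; cumulative 10908; (((A_1 · (A_2 · A_3)) · A_4) · A_5): 30×6 by 6×6 → 30×6, cost 30·6·6 = 1080; cumulative 11988. Total 11988.
Difference: |13482 − 11988| = 1494.

1494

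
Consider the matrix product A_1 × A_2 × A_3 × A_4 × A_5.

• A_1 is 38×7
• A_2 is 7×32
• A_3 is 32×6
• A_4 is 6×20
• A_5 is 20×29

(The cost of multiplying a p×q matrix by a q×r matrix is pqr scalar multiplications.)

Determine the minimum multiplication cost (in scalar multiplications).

Adjacent pairs: A_1A_2 = 38·7·32 = 8512; A_2A_3 = 7·32·6 = 1344; A_3A_4 = 32·6·20 = 3840; A_4A_5 = 6·20·29 = 3480.
Length 3: A_1..A_3: k=1: 0+1344+38·7·6=2940; k=2: 8512+0+38·32·6=15808 → min 2940 | A_2..A_4: k=2: 0+3840+7·32·20=8320; k=3: 1344+0+7·6·20=2184 → min 2184 | A_3..A_5: k=3: 0+3480+32·6·29=9048; k=4: 3840+0+32·20·29=22400 → min 9048.
Length 4: A_1..A_4: k=1: 0+2184+38·7·20=7504; k=2: 8512+3840+38·32·20=36672; k=3: 2940+0+38·6·20=7500 → min 7500 | A_2..A_5: k=2: 0+9048+7·32·29=15544; k=3: 1344+3480+7·6·29=6042; k=4: 2184+0+7·20·29=6244 → min 6042.
Length 5: A_1..A_5: k=1: 0+6042+38·7·29=13756; k=2: 8512+9048+38·32·29=52824; k=3: 2940+3480+38·6·29=13032; k=4: 7500+0+38·20·29=29540 → min 13032.
Optimal order: ((A_1 × (A_2 × A_3)) × (A_4 × A_5)) with cost 13032.

13032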